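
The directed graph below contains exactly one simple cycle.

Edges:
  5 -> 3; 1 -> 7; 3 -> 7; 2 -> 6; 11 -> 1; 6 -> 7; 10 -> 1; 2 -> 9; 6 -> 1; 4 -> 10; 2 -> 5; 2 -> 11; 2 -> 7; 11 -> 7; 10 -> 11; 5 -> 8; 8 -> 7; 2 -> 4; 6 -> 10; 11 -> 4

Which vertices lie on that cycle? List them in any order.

DFS with gray/black marking from 11:
11 gray
  1 gray
    7 gray
    7 black
  1 black
  4 gray
    10 gray
      10→1: 1 black — skip
      10→11: 11 is gray → back edge
Back edge closes the cycle 11 → 4 → 10 → 11; its vertices are {4, 10, 11}.

4, 10, 11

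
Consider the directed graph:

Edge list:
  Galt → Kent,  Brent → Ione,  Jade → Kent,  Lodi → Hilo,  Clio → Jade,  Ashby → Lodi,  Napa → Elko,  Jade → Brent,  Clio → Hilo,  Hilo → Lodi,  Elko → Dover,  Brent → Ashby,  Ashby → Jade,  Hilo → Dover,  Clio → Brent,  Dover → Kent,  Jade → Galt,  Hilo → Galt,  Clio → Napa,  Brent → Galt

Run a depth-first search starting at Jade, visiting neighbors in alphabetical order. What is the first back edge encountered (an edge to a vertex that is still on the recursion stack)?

Ashby->Jade

DFS from Jade (visiting neighbors in alphabetical order); mark gray on enter, black on exit:
Jade gray
  Brent gray
    Ashby gray
      Ashby→Jade: Jade is gray → back edge
First back edge: Ashby → Jade.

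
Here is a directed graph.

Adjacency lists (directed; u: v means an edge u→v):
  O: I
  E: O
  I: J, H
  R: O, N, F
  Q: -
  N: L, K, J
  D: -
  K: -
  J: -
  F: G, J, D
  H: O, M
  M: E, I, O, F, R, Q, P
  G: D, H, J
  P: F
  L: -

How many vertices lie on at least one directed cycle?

9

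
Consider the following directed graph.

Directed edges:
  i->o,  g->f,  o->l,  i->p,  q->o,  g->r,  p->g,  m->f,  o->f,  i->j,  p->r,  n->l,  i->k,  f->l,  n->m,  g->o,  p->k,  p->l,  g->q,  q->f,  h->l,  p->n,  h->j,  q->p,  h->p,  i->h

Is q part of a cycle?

q is on a cycle iff q can reach itself via ≥1 edge.
q → p → g → q — yes.

Yes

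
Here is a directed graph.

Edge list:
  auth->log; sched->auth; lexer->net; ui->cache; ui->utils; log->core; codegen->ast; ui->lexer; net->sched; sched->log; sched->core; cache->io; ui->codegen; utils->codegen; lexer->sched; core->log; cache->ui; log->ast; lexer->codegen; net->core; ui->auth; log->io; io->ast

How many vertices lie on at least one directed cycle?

4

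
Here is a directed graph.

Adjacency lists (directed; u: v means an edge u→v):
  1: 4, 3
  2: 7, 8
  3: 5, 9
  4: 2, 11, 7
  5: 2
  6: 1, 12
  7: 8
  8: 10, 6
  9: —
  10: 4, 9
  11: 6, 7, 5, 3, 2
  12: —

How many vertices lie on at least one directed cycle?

10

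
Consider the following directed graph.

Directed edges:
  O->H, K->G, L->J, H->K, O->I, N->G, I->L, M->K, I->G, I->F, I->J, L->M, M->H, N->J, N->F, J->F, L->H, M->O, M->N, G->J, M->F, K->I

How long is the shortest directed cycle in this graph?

4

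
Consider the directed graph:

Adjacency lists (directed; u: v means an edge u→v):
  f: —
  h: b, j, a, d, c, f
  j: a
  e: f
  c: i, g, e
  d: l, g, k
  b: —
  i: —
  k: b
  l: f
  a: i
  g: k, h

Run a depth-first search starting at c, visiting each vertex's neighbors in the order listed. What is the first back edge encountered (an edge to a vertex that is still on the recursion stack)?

DFS from c (visiting each vertex's neighbors in the order listed); mark gray on enter, black on exit:
c gray
  i gray
  i black
  g gray
    k gray
      b gray
      b black
    k black
    h gray
      h→b: b black — skip
      j gray
        a gray
          a→i: i black — skip
        a black
      j black
      h→a: a black — skip
      d gray
        l gray
          f gray
          f black
        l black
        d→g: g is gray → back edge
First back edge: d → g.

d→g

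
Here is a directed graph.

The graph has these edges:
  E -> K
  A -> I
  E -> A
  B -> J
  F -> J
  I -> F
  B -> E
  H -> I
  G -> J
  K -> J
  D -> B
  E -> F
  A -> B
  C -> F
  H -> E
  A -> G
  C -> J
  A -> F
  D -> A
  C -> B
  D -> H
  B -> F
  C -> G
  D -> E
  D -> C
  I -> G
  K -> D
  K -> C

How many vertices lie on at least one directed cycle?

A vertex is on a directed cycle iff it belongs to a strongly connected component of size ≥ 2 (or has a self-loop).
The vertices on cycles are {A, B, C, D, E, H, K} — 7 in total.

7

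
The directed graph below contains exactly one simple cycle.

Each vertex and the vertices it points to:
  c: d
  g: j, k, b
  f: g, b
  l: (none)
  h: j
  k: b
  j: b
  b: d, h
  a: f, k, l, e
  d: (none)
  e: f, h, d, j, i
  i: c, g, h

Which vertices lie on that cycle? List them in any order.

b, h, j

DFS with gray/black marking from h:
h gray
  j gray
    b gray
      d gray
      d black
      b→h: h is gray → back edge
Back edge closes the cycle h → j → b → h; its vertices are {b, h, j}.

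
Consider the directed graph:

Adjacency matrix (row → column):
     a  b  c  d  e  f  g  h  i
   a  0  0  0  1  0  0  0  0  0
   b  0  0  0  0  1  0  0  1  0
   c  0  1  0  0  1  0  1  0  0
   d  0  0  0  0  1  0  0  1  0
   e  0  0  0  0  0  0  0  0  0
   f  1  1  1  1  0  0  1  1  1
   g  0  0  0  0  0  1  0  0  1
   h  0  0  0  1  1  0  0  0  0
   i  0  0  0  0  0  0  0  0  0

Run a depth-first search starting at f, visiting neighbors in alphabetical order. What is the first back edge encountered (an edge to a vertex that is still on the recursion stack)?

h->d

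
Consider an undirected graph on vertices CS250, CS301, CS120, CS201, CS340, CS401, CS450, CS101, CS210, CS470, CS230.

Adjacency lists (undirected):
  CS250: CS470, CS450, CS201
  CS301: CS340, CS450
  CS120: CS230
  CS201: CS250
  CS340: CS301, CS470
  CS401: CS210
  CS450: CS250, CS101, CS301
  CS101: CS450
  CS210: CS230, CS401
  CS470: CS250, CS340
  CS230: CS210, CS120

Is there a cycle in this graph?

DFS, tracking each vertex's parent; an edge to a visited non-parent vertex closes a cycle.
Start from CS250:
visit CS250 (parent –)
  visit CS470 (parent CS250)
    CS470–CS250: parent, skip
    visit CS340 (parent CS470)
      visit CS301 (parent CS340)
        CS301–CS340: parent, skip
        visit CS450 (parent CS301)
          CS450–CS250: CS250 visited and ≠ parent → cycle
Cycle: CS250 – CS470 – CS340 – CS301 – CS450 – CS250.

Yes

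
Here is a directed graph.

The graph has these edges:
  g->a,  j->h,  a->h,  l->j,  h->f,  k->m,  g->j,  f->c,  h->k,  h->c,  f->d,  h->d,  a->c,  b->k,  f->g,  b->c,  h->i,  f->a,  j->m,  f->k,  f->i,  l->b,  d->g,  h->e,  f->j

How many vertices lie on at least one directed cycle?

6

A vertex is on a directed cycle iff it belongs to a strongly connected component of size ≥ 2 (or has a self-loop).
The vertices on cycles are {a, d, f, g, h, j} — 6 in total.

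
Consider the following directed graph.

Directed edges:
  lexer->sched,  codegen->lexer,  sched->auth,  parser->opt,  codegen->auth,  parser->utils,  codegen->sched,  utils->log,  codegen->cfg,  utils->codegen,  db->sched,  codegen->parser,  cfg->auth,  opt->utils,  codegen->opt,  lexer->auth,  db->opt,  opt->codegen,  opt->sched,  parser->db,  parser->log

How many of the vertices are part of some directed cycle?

5

A vertex is on a directed cycle iff it belongs to a strongly connected component of size ≥ 2 (or has a self-loop).
The vertices on cycles are {db, opt, utils, parser, codegen} — 5 in total.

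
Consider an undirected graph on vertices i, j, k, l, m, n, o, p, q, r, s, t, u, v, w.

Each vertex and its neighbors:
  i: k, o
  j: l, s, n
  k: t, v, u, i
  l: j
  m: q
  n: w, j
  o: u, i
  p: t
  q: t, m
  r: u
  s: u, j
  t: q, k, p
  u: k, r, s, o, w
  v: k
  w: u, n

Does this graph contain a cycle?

DFS, tracking each vertex's parent; an edge to a visited non-parent vertex closes a cycle.
Start from l:
visit l (parent –)
  visit j (parent l)
    j–l: parent, skip
    visit s (parent j)
      visit u (parent s)
        visit k (parent u)
          visit t (parent k)
            visit q (parent t)
              q–t: parent, skip
              visit m (parent q)
                m–q: parent, skip
            t–k: parent, skip
            visit p (parent t)
              p–t: parent, skip
          visit v (parent k)
            v–k: parent, skip
          k–u: parent, skip
          visit i (parent k)
            i–k: parent, skip
            visit o (parent i)
              o–u: u visited and ≠ parent → cycle
Cycle: u – k – i – o – u.

Yes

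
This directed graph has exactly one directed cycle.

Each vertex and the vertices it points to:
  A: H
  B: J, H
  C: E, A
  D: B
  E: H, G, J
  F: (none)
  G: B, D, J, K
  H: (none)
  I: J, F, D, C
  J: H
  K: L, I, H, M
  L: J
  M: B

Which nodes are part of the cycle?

DFS with gray/black marking from K:
K gray
  L gray
    J gray
      H gray
      H black
    J black
  L black
  I gray
    I→J: J black — skip
    F gray
    F black
    D gray
      B gray
        B→J: J black — skip
        B→H: H black — skip
      B black
    D black
    C gray
      E gray
        E→H: H black — skip
        G gray
          G→B: B black — skip
          G→D: D black — skip
          G→J: J black — skip
          G→K: K is gray → back edge
Back edge closes the cycle K → I → C → E → G → K; its vertices are {C, E, G, I, K}.

C, E, G, I, K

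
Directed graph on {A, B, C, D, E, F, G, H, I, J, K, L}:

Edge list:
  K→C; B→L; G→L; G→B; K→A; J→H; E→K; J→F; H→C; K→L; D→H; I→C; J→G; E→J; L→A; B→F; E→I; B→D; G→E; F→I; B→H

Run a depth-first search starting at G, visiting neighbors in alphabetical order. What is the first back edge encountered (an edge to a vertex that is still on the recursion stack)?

J->G

DFS from G (visiting neighbors in alphabetical order); mark gray on enter, black on exit:
G gray
  B gray
    D gray
      H gray
        C gray
        C black
      H black
    D black
    F gray
      I gray
        I→C: C black — skip
      I black
    F black
    B→H: H black — skip
    L gray
      A gray
      A black
    L black
  B black
  E gray
    E→I: I black — skip
    J gray
      J→F: F black — skip
      J→G: G is gray → back edge
First back edge: J → G.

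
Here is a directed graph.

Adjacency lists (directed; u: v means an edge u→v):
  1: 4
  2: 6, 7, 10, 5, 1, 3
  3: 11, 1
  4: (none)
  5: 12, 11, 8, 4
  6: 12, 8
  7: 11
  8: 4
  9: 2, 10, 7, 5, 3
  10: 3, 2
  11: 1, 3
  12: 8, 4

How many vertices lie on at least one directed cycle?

4

A vertex is on a directed cycle iff it belongs to a strongly connected component of size ≥ 2 (or has a self-loop).
The vertices on cycles are {2, 3, 10, 11} — 4 in total.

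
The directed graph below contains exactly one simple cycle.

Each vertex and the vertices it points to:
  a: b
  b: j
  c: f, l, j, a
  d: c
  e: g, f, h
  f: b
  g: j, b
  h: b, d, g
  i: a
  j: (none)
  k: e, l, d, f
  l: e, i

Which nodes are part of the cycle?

c, d, e, h, l

DFS with gray/black marking from l:
l gray
  e gray
    g gray
      j gray
      j black
      b gray
        b→j: j black — skip
      b black
    g black
    f gray
      f→b: b black — skip
    f black
    h gray
      h→b: b black — skip
      d gray
        c gray
          c→f: f black — skip
          c→l: l is gray → back edge
Back edge closes the cycle l → e → h → d → c → l; its vertices are {c, d, e, h, l}.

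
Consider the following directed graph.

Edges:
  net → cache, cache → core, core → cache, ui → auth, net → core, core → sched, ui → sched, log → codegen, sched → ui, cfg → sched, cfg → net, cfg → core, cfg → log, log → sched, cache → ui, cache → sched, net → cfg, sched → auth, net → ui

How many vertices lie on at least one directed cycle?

6

A vertex is on a directed cycle iff it belongs to a strongly connected component of size ≥ 2 (or has a self-loop).
The vertices on cycles are {ui, cfg, net, core, cache, sched} — 6 in total.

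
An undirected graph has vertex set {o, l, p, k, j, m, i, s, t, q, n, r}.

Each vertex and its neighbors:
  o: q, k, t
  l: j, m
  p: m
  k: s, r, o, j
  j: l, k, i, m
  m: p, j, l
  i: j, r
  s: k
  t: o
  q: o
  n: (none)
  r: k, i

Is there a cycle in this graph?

DFS, tracking each vertex's parent; an edge to a visited non-parent vertex closes a cycle.
Start from s:
visit s (parent –)
  visit k (parent s)
    k–s: parent, skip
    visit r (parent k)
      r–k: parent, skip
      visit i (parent r)
        visit j (parent i)
          visit l (parent j)
            l–j: parent, skip
            visit m (parent l)
              visit p (parent m)
                p–m: parent, skip
              m–j: j visited and ≠ parent → cycle
Cycle: j – l – m – j.

Yes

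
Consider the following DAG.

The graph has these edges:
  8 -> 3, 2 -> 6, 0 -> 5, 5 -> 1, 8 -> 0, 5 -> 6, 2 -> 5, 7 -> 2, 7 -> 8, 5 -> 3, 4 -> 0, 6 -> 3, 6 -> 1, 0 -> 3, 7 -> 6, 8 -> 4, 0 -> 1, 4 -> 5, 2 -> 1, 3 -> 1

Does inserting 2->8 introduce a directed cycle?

No

Adding 2→8 creates a cycle iff 8 can already reach 2.
Explore from 8: no path reaches 2. The graph stays acyclic.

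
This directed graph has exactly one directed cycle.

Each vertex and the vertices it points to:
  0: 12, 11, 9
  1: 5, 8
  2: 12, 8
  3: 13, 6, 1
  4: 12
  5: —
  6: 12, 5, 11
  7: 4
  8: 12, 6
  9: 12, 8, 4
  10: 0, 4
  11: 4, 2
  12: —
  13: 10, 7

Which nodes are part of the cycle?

DFS with gray/black marking from 6:
6 gray
  12 gray
  12 black
  5 gray
  5 black
  11 gray
    4 gray
      4→12: 12 black — skip
    4 black
    2 gray
      2→12: 12 black — skip
      8 gray
        8→12: 12 black — skip
        8→6: 6 is gray → back edge
Back edge closes the cycle 6 → 11 → 2 → 8 → 6; its vertices are {2, 6, 8, 11}.

2, 6, 8, 11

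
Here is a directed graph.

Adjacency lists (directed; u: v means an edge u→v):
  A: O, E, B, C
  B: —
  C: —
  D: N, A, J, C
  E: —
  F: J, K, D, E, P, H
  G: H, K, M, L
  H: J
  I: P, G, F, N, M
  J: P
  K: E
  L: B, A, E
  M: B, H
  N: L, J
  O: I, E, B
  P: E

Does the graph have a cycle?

Yes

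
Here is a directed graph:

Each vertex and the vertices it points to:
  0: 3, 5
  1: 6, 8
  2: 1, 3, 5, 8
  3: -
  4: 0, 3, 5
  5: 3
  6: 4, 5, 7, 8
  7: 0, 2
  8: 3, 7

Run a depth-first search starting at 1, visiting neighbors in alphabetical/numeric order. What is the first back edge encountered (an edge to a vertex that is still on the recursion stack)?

2→1

DFS from 1 (visiting neighbors in alphabetical/numeric order); mark gray on enter, black on exit:
1 gray
  6 gray
    4 gray
      0 gray
        3 gray
        3 black
        5 gray
          5→3: 3 black — skip
        5 black
      0 black
      4→3: 3 black — skip
      4→5: 5 black — skip
    4 black
    6→5: 5 black — skip
    7 gray
      7→0: 0 black — skip
      2 gray
        2→1: 1 is gray → back edge
First back edge: 2 → 1.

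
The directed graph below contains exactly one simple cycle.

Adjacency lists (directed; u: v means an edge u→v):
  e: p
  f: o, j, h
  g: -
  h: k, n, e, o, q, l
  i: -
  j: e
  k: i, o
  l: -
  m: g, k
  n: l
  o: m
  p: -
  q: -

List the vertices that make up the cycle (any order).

k, m, o

DFS with gray/black marking from o:
o gray
  m gray
    g gray
    g black
    k gray
      i gray
      i black
      k→o: o is gray → back edge
Back edge closes the cycle o → m → k → o; its vertices are {k, m, o}.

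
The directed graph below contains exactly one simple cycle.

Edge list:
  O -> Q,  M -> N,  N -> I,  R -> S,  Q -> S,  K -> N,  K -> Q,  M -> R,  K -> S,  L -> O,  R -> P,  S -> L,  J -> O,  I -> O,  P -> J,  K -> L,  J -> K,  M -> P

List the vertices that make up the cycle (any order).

L, O, Q, S

DFS with gray/black marking from Q:
Q gray
  S gray
    L gray
      O gray
        O→Q: Q is gray → back edge
Back edge closes the cycle Q → S → L → O → Q; its vertices are {L, O, Q, S}.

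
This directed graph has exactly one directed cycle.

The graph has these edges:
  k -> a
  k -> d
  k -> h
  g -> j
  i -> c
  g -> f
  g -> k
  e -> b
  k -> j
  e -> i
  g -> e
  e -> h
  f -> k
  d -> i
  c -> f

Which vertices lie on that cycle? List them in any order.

DFS with gray/black marking from k:
k gray
  j gray
  j black
  a gray
  a black
  d gray
    i gray
      c gray
        f gray
          f→k: k is gray → back edge
Back edge closes the cycle k → d → i → c → f → k; its vertices are {c, d, f, i, k}.

c, d, f, i, k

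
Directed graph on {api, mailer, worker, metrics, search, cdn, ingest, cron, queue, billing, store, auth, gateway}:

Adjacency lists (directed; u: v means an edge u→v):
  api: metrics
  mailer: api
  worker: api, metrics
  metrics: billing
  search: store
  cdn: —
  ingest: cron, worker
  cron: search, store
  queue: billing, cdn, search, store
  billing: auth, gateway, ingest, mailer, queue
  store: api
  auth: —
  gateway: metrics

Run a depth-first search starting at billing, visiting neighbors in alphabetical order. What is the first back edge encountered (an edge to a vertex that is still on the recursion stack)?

metrics→billing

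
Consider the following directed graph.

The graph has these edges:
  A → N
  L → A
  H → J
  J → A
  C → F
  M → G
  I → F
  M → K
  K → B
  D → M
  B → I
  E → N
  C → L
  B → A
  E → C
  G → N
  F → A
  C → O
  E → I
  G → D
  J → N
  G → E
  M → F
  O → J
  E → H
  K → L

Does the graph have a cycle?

Yes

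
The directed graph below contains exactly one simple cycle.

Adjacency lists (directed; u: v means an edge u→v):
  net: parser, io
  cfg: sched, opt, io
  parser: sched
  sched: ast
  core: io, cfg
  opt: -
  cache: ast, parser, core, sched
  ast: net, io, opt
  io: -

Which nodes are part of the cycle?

ast, net, sched, parser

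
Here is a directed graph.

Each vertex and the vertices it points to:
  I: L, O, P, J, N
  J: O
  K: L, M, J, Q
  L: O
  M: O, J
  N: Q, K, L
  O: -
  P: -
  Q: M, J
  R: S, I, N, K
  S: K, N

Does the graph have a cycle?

No

DFS with white/gray/black marking, starting from L:
L gray
  O gray
  O black
L black
I gray
  I→L: L black — skip
  I→O: O black — skip
  P gray
  P black
  J gray
    J→O: O black — skip
  J black
  N gray
    Q gray
      M gray
        M→O: O black — skip
        M→J: J black — skip
      M black
      Q→J: J black — skip
    Q black
    K gray
      K→L: L black — skip
      K→M: M black — skip
      K→J: J black — skip
      K→Q: Q black — skip
    K black
    N→L: L black — skip
  N black
I black
R gray
  S gray
    S→K: K black — skip
    S→N: N black — skip
  S black
  R→I: I black — skip
  R→N: N black — skip
  R→K: K black — skip
R black
Every edge goes to a white or black vertex — no back edge, so the graph is acyclic.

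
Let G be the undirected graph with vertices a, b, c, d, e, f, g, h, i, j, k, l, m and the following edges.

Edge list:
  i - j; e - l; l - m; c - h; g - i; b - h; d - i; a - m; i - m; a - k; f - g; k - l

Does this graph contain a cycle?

Yes

DFS, tracking each vertex's parent; an edge to a visited non-parent vertex closes a cycle.
Start from g:
visit g (parent –)
  visit f (parent g)
    f–g: parent, skip
  visit i (parent g)
    visit d (parent i)
      d–i: parent, skip
    visit m (parent i)
      m–i: parent, skip
      visit a (parent m)
        a–m: parent, skip
        visit k (parent a)
          k–a: parent, skip
          visit l (parent k)
            l–m: m visited and ≠ parent → cycle
Cycle: m – a – k – l – m.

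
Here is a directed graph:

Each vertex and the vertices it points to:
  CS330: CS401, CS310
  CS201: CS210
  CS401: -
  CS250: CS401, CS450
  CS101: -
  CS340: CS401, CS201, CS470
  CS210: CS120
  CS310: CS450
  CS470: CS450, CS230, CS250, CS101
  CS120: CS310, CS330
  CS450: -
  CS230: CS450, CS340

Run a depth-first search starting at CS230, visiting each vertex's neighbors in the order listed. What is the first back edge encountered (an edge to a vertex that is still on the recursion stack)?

CS470→CS230

DFS from CS230 (visiting each vertex's neighbors in the order listed); mark gray on enter, black on exit:
CS230 gray
  CS450 gray
  CS450 black
  CS340 gray
    CS401 gray
    CS401 black
    CS201 gray
      CS210 gray
        CS120 gray
          CS310 gray
            CS310→CS450: CS450 black — skip
          CS310 black
          CS330 gray
            CS330→CS401: CS401 black — skip
            CS330→CS310: CS310 black — skip
          CS330 black
        CS120 black
      CS210 black
    CS201 black
    CS470 gray
      CS470→CS450: CS450 black — skip
      CS470→CS230: CS230 is gray → back edge
First back edge: CS470 → CS230.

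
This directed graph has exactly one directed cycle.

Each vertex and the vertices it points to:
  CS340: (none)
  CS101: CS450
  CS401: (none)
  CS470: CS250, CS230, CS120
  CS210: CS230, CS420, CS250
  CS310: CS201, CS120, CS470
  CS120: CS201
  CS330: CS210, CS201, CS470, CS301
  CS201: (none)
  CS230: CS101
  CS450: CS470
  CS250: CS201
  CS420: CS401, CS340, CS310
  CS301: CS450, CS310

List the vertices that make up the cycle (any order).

CS101, CS230, CS450, CS470

DFS with gray/black marking from CS230:
CS230 gray
  CS101 gray
    CS450 gray
      CS470 gray
        CS250 gray
          CS201 gray
          CS201 black
        CS250 black
        CS470→CS230: CS230 is gray → back edge
Back edge closes the cycle CS230 → CS101 → CS450 → CS470 → CS230; its vertices are {CS101, CS230, CS450, CS470}.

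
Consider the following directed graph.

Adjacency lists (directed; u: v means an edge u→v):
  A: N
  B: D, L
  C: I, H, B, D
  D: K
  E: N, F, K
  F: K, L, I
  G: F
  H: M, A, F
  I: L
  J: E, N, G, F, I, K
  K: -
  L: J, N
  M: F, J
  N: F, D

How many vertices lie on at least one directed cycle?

7

A vertex is on a directed cycle iff it belongs to a strongly connected component of size ≥ 2 (or has a self-loop).
The vertices on cycles are {E, F, G, I, J, L, N} — 7 in total.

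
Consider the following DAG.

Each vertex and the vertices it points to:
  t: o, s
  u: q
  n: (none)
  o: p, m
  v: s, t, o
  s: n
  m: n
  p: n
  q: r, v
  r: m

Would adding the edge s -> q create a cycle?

Adding s→q creates a cycle iff q can already reach s.
Path from q: q → v → s.
So q → … → s → q is a cycle.

Yes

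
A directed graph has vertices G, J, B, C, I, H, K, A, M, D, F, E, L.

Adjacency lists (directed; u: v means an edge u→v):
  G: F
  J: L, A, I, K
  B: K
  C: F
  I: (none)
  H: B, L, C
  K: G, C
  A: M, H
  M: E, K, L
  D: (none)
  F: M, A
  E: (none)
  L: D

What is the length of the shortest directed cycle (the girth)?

4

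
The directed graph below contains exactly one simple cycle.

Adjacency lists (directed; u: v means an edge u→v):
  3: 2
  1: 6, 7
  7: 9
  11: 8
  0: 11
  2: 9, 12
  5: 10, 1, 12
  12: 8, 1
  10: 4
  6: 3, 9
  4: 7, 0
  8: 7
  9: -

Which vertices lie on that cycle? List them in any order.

1, 2, 3, 6, 12

DFS with gray/black marking from 12:
12 gray
  8 gray
    7 gray
      9 gray
      9 black
    7 black
  8 black
  1 gray
    6 gray
      3 gray
        2 gray
          2→9: 9 black — skip
          2→12: 12 is gray → back edge
Back edge closes the cycle 12 → 1 → 6 → 3 → 2 → 12; its vertices are {1, 2, 3, 6, 12}.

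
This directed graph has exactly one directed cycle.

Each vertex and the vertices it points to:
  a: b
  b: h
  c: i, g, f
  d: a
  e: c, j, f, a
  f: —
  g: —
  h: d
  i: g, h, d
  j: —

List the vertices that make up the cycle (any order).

a, b, d, h

DFS with gray/black marking from a:
a gray
  b gray
    h gray
      d gray
        d→a: a is gray → back edge
Back edge closes the cycle a → b → h → d → a; its vertices are {a, b, d, h}.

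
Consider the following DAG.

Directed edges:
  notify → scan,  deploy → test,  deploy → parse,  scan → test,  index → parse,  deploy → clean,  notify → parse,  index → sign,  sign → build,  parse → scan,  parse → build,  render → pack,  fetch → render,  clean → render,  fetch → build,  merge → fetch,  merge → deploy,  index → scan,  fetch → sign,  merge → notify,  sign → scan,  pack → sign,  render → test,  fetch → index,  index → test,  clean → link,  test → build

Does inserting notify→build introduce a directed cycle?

No

Adding notify→build creates a cycle iff build can already reach notify.
Explore from build: no path reaches notify. The graph stays acyclic.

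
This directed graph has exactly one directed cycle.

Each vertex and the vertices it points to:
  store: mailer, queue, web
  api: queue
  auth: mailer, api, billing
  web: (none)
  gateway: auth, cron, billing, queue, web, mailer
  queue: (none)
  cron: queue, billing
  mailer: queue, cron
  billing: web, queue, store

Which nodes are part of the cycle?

cron, store, mailer, billing

DFS with gray/black marking from cron:
cron gray
  queue gray
  queue black
  billing gray
    web gray
    web black
    billing→queue: queue black — skip
    store gray
      mailer gray
        mailer→queue: queue black — skip
        mailer→cron: cron is gray → back edge
Back edge closes the cycle cron → billing → store → mailer → cron; its vertices are {cron, store, mailer, billing}.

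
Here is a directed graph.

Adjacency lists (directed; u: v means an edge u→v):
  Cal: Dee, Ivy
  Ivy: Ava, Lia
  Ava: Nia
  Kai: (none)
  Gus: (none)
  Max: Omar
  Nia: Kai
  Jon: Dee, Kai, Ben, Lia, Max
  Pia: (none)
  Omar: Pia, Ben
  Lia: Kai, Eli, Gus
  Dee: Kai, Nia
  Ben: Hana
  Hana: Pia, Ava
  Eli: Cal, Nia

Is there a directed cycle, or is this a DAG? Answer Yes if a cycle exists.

DFS with white/gray/black marking, starting from Gus:
Gus gray
Gus black
Cal gray
  Dee gray
    Kai gray
    Kai black
    Nia gray
      Nia→Kai: Kai black — skip
    Nia black
  Dee black
  Ivy gray
    Ava gray
      Ava→Nia: Nia black — skip
    Ava black
    Lia gray
      Lia→Kai: Kai black — skip
      Eli gray
        Eli→Cal: Cal is gray → back edge
Back edge found, so a cycle exists: Cal → Ivy → Lia → Eli → Cal.

Yes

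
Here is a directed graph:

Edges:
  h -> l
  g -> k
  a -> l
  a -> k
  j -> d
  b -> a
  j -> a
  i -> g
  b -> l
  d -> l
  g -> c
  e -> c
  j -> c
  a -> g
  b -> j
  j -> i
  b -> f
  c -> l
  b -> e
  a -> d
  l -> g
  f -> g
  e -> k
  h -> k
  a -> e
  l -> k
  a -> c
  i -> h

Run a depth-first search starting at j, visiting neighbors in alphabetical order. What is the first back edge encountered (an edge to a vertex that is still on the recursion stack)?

g→c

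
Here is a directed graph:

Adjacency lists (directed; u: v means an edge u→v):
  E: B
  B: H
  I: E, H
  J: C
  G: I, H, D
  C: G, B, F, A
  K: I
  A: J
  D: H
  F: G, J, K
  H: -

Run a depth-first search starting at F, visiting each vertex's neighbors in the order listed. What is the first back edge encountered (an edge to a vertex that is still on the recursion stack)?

C->F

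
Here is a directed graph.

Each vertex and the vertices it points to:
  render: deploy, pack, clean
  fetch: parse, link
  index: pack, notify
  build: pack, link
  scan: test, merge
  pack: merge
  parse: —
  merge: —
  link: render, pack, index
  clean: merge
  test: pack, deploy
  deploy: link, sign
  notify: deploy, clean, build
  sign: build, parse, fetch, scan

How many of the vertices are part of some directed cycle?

10

A vertex is on a directed cycle iff it belongs to a strongly connected component of size ≥ 2 (or has a self-loop).
The vertices on cycles are {link, scan, sign, test, build, fetch, index, deploy, notify, render} — 10 in total.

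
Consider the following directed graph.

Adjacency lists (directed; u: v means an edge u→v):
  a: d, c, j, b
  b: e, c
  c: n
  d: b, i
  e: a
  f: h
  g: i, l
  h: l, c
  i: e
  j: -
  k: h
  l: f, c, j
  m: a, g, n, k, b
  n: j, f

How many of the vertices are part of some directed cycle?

10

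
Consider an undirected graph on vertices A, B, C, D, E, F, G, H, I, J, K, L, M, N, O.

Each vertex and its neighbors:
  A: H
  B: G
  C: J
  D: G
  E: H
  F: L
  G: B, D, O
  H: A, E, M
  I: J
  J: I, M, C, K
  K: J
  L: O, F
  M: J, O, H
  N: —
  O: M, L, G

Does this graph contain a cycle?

DFS, tracking each vertex's parent; an edge to a visited non-parent vertex closes a cycle.
Start from H:
visit H (parent –)
  visit A (parent H)
    A–H: parent, skip
  visit E (parent H)
    E–H: parent, skip
  visit M (parent H)
    visit J (parent M)
      visit I (parent J)
        I–J: parent, skip
      J–M: parent, skip
      visit C (parent J)
        C–J: parent, skip
      visit K (parent J)
        K–J: parent, skip
    visit O (parent M)
      O–M: parent, skip
      visit L (parent O)
        L–O: parent, skip
        visit F (parent L)
          F–L: parent, skip
      visit G (parent O)
        visit B (parent G)
          B–G: parent, skip
        visit D (parent G)
          D–G: parent, skip
        G–O: parent, skip
    M–H: parent, skip
visit N (parent –)
No non-parent visited neighbor found — the graph is a forest.

No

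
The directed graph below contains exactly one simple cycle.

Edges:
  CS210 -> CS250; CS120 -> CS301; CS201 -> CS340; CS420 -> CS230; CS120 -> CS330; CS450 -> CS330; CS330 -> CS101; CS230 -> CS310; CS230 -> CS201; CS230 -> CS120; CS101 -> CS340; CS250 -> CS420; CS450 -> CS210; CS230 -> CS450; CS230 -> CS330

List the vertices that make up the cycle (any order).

DFS with gray/black marking from CS230:
CS230 gray
  CS330 gray
    CS101 gray
      CS340 gray
      CS340 black
    CS101 black
  CS330 black
  CS450 gray
    CS450→CS330: CS330 black — skip
    CS210 gray
      CS250 gray
        CS420 gray
          CS420→CS230: CS230 is gray → back edge
Back edge closes the cycle CS230 → CS450 → CS210 → CS250 → CS420 → CS230; its vertices are {CS210, CS230, CS250, CS420, CS450}.

CS210, CS230, CS250, CS420, CS450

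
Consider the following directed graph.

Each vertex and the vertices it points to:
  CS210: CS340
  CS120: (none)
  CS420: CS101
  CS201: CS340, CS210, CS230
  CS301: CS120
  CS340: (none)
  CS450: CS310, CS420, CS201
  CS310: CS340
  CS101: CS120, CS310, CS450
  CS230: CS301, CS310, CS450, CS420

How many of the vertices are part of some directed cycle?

5

A vertex is on a directed cycle iff it belongs to a strongly connected component of size ≥ 2 (or has a self-loop).
The vertices on cycles are {CS101, CS201, CS230, CS420, CS450} — 5 in total.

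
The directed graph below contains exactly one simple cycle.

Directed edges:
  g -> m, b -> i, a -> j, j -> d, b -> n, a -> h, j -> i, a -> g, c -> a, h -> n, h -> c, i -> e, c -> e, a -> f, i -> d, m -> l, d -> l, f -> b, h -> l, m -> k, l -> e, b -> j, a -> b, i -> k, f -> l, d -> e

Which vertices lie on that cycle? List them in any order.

DFS with gray/black marking from a:
a gray
  j gray
    i gray
      k gray
      k black
      e gray
      e black
      d gray
        d→e: e black — skip
        l gray
          l→e: e black — skip
        l black
      d black
    i black
    j→d: d black — skip
  j black
  g gray
    m gray
      m→k: k black — skip
      m→l: l black — skip
    m black
  g black
  b gray
    n gray
    n black
    b→j: j black — skip
    b→i: i black — skip
  b black
  f gray
    f→l: l black — skip
    f→b: b black — skip
  f black
  h gray
    h→n: n black — skip
    h→l: l black — skip
    c gray
      c→a: a is gray → back edge
Back edge closes the cycle a → h → c → a; its vertices are {a, c, h}.

a, c, h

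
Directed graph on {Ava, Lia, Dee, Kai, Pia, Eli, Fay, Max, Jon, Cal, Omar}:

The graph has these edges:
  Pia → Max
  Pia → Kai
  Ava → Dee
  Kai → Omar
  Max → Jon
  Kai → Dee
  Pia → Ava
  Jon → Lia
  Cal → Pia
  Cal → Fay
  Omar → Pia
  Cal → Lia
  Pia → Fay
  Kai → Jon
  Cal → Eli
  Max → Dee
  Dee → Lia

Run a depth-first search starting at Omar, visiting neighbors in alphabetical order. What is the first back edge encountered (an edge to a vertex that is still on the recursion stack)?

Kai→Omar

DFS from Omar (visiting neighbors in alphabetical order); mark gray on enter, black on exit:
Omar gray
  Pia gray
    Ava gray
      Dee gray
        Lia gray
        Lia black
      Dee black
    Ava black
    Fay gray
    Fay black
    Kai gray
      Kai→Dee: Dee black — skip
      Jon gray
        Jon→Lia: Lia black — skip
      Jon black
      Kai→Omar: Omar is gray → back edge
First back edge: Kai → Omar.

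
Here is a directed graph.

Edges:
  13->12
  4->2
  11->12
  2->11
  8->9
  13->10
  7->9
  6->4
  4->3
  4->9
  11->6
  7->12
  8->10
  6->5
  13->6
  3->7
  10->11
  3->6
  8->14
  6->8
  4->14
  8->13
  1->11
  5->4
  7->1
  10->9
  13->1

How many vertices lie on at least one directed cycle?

11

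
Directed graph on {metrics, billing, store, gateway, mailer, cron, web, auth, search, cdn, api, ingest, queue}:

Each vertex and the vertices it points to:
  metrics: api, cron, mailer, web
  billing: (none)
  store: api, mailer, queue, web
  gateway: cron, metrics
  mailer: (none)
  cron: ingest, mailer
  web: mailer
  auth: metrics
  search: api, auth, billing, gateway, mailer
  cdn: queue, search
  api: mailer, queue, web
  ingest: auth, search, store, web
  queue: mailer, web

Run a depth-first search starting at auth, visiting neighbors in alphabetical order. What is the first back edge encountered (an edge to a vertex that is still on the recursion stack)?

ingest→auth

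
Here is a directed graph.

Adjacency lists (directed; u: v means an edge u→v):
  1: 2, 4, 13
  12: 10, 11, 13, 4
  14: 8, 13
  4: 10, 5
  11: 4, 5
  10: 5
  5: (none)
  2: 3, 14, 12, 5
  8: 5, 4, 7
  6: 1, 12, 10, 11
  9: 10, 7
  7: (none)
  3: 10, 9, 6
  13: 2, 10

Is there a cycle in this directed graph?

Yes

DFS with white/gray/black marking, starting from 2:
2 gray
  3 gray
    10 gray
      5 gray
      5 black
    10 black
    9 gray
      9→10: 10 black — skip
      7 gray
      7 black
    9 black
    6 gray
      1 gray
        1→2: 2 is gray → back edge
Back edge found, so a cycle exists: 2 → 3 → 6 → 1 → 2.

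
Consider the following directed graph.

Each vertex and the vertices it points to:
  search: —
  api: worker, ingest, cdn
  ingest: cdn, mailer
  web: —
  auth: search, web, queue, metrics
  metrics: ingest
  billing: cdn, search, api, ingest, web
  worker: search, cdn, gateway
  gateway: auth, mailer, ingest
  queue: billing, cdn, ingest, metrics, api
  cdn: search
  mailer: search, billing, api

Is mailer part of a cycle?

mailer is on a cycle iff mailer can reach itself via ≥1 edge.
mailer → billing → ingest → mailer — yes.

Yes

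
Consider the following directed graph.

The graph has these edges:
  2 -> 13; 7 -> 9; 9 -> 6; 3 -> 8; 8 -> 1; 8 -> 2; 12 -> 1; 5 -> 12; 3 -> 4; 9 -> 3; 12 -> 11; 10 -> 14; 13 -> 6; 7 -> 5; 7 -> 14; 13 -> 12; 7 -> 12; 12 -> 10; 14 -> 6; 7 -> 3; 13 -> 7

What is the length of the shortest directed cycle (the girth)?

For each vertex v, BFS finds the shortest path from v back to v.
The shortest such closed walk is 13 → 7 → 3 → 8 → 2 → 13, length 5.

5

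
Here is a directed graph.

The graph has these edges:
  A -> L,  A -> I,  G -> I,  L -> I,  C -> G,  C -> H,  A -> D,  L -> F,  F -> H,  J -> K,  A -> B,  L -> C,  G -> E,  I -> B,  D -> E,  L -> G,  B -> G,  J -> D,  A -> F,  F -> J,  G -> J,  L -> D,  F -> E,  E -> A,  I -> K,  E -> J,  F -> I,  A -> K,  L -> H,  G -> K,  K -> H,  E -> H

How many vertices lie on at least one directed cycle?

10

A vertex is on a directed cycle iff it belongs to a strongly connected component of size ≥ 2 (or has a self-loop).
The vertices on cycles are {A, B, C, D, E, F, G, I, J, L} — 10 in total.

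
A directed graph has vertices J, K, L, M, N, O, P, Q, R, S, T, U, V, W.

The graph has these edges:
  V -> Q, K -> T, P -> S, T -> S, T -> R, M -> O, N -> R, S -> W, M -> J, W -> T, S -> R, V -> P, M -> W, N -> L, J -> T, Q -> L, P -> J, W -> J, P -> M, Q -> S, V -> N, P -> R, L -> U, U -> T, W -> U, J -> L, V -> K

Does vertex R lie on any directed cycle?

No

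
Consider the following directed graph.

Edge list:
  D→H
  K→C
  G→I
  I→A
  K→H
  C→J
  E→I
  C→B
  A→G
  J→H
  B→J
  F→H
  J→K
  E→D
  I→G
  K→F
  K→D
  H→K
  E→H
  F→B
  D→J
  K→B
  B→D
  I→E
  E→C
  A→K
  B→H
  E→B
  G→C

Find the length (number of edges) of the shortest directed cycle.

For each vertex v, BFS finds the shortest path from v back to v.
The shortest such closed walk is I → G → I, length 2.

2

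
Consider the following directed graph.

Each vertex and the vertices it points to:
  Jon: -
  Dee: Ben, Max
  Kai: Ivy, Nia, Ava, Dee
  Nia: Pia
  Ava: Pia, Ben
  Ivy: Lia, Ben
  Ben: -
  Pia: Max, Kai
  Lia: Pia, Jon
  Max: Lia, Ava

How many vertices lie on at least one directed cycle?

8

A vertex is on a directed cycle iff it belongs to a strongly connected component of size ≥ 2 (or has a self-loop).
The vertices on cycles are {Ava, Dee, Ivy, Kai, Lia, Max, Nia, Pia} — 8 in total.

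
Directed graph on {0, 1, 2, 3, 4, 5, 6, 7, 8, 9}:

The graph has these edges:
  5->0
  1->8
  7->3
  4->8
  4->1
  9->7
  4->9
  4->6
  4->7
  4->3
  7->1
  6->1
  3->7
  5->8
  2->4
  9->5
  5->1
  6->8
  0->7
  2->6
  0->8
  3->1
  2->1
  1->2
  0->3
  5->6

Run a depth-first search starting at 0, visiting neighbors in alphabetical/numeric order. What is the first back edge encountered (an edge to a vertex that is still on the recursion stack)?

2→1

DFS from 0 (visiting neighbors in alphabetical/numeric order); mark gray on enter, black on exit:
0 gray
  3 gray
    1 gray
      2 gray
        2→1: 1 is gray → back edge
First back edge: 2 → 1.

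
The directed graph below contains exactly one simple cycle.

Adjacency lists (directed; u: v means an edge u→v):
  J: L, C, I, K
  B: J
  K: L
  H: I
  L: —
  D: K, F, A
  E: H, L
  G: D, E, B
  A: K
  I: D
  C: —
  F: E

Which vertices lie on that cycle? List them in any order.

D, E, F, H, I

DFS with gray/black marking from D:
D gray
  K gray
    L gray
    L black
  K black
  F gray
    E gray
      H gray
        I gray
          I→D: D is gray → back edge
Back edge closes the cycle D → F → E → H → I → D; its vertices are {D, E, F, H, I}.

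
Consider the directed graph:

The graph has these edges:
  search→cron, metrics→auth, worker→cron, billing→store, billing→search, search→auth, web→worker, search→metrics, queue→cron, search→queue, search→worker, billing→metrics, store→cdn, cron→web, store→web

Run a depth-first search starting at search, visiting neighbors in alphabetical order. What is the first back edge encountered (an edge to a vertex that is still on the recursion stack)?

DFS from search (visiting neighbors in alphabetical order); mark gray on enter, black on exit:
search gray
  auth gray
  auth black
  cron gray
    web gray
      worker gray
        worker→cron: cron is gray → back edge
First back edge: worker → cron.

worker->cron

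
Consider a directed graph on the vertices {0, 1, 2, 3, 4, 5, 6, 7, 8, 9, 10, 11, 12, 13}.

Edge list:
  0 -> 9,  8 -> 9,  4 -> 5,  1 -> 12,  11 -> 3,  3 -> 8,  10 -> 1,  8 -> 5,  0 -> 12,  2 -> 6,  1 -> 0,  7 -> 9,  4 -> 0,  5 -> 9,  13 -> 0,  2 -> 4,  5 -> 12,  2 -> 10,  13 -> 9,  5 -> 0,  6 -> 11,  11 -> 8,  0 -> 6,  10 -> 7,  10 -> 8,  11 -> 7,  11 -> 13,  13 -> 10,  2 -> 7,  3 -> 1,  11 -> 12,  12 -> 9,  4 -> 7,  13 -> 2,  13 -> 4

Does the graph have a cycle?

Yes

DFS with white/gray/black marking, starting from 7:
7 gray
  9 gray
  9 black
7 black
0 gray
  12 gray
    12→9: 9 black — skip
  12 black
  6 gray
    11 gray
      11→12: 12 black — skip
      11→7: 7 black — skip
      8 gray
        8→9: 9 black — skip
        5 gray
          5→9: 9 black — skip
          5→0: 0 is gray → back edge
Back edge found, so a cycle exists: 0 → 6 → 11 → 8 → 5 → 0.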